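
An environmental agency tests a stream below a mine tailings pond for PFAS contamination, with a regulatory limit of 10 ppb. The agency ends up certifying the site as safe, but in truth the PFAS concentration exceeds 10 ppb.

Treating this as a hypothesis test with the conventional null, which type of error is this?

Type II error

The null hypothesis here is that the PFAS concentration is at or below 10 ppb (safe).
'Certifying the site as safe' corresponds to failing to reject H₀.
H₀ was not rejected but H₀ is false — a Type II error (false negative).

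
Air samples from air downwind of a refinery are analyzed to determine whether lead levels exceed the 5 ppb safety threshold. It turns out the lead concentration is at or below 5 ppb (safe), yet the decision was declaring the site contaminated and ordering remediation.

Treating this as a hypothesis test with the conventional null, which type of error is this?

The null hypothesis here is that the lead concentration is at or below 5 ppb (safe).
'Declaring the site contaminated and ordering remediation' corresponds to rejecting H₀.
H₀ was rejected but H₀ is true — a Type I error (false positive).

Type I error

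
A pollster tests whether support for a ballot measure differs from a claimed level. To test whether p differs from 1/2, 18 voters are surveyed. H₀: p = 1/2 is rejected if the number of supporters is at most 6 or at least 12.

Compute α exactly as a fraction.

α = P(K ≤ 6 or K ≥ 12 | p = 1/2), K ~ Binomial(18, 1/2).
By symmetry, α = 2·P(K ≤ 6) = 2·(1 + 18 + 153 + 816 + 3060 + 8568 + 18564)/262144 = 62360/262144 = 7795/32768.

7795/32768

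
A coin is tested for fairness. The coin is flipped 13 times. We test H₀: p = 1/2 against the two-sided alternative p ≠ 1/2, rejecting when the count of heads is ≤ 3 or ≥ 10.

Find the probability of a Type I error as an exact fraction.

The significance level is the null-hypothesis probability of the rejection region {≤3} ∪ {≥10}.
The two tails are symmetric, so α = 2·(1 + 13 + 78 + 286)/2^13 = 756/8192 = 189/2048.

189/2048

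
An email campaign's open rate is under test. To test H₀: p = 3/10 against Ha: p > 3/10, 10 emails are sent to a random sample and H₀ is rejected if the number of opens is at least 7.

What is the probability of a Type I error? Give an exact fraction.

Under H₀, X ~ Binomial(10, 3/10), and α = P(X ≥ 7).
Adding the binomial terms for j = 7 through 10 with p = 3/10 yields 6620049/625000000.

6620049/625000000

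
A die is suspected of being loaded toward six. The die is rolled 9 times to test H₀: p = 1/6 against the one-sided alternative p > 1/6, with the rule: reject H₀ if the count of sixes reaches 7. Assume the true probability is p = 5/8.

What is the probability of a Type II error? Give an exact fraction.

β = P(fail to reject H₀ | Ha true) = P(K ≤ 6 | p = 5/8), K ~ Binomial(9, 5/8).
Summing C(9,j)·(5/8)^j·(3/8)^{9-j} for j = 0..6 gives 24101307/33554432.

24101307/33554432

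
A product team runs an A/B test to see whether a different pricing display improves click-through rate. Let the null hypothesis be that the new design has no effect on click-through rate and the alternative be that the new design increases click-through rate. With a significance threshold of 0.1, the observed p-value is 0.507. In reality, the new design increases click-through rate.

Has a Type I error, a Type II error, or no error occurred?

Type II error

Since p = 0.507 ≥ α = 0.1, H₀ is not rejected.
H₀ is false (actually the new design increases click-through rate).
Failing to reject a false H₀ is a Type II error.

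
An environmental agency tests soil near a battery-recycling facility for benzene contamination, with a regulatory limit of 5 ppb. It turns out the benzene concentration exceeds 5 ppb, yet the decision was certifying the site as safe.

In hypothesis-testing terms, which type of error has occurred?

The null hypothesis here is that the benzene concentration is at or below 5 ppb (safe).
'Certifying the site as safe' corresponds to failing to reject H₀.
H₀ was not rejected but H₀ is false — a Type II error (false negative).

Type II error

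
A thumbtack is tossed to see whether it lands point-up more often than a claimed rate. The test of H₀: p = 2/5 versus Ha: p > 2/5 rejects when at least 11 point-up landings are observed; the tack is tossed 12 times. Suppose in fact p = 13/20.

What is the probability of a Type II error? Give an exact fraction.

3922160441778411/4096000000000000

β = P(fail to reject H₀ | Ha true) = P(K ≤ 10 | p = 13/20), K ~ Binomial(12, 13/20).
Equivalently, β = 1 − P(K ≥ 11) = 3922160441778411/4096000000000000.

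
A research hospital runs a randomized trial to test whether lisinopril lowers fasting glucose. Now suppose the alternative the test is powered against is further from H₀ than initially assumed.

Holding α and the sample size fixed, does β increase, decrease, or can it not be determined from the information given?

It decreases.

The further the true parameter sits from the null value, the more of the Ha sampling distribution falls in the rejection region.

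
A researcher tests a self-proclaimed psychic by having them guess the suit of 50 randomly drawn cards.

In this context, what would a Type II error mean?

With the conventional null hypothesis that the subject is guessing at random (p = 1/4):
A Type II error is failing to reject H₀ when H₀ is false.
Here that means concluding there is no evidence of ability when actually the subject performs better than chance.

A Type II error would mean concluding that the subject is guessing at random (p = 1/4) (or at least failing to establish that the subject performs better than chance) when in fact the subject performs better than chance.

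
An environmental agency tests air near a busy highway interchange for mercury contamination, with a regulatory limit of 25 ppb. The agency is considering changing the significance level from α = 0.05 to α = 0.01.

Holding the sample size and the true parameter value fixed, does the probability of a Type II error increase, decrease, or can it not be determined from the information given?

A smaller α moves the rejection region further into the tail. With the alternative true, more outcomes now fall outside the rejection region, so failing to reject becomes more likely.

It increases.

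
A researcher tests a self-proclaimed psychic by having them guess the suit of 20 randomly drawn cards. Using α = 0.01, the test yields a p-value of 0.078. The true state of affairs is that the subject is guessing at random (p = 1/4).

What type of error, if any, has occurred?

The conventional null hypothesis is that the subject is guessing at random (p = 1/4).
Since p = 0.078 ≥ α = 0.01, H₀ is not rejected.
H₀ is true (actually the subject is guessing at random (p = 1/4)).
The decision matches the true state — no error.

Neither — the decision is correct.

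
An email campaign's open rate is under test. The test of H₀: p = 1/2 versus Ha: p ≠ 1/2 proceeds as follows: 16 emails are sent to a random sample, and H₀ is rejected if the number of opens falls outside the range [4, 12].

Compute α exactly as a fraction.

697/32768

Under H₀, Y ~ Binomial(16, 1/2); α is the probability of landing in either tail, P(Y ≤ 3) + P(Y ≥ 13).
By symmetry, α = 2·P(Y ≤ 3) = 2·(1 + 16 + 120 + 560)/65536 = 1394/65536 = 697/32768.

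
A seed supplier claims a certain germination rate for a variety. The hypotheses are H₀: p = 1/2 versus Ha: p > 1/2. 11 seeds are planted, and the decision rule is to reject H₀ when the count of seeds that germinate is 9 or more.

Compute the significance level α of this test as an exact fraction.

The Type I error probability is α = P(Y ≥ 9) computed under H₀, where Y ~ Binomial(11, 1/2).
That's C(11,9) + C(11,10) + C(11,11) over 2^11, i.e. (55 + 11 + 1)/2048 = 67/2048.

67/2048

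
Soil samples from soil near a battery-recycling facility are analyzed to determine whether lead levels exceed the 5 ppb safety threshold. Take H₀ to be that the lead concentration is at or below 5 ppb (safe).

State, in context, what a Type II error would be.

A Type II error is failing to reject H₀ when H₀ is false.
Here that means certifying the site as safe when actually the lead concentration exceeds 5 ppb.

A Type II error would mean concluding that the lead concentration is at or below 5 ppb (safe) (or at least failing to establish that the lead concentration exceeds 5 ppb) when in fact the lead concentration exceeds 5 ppb.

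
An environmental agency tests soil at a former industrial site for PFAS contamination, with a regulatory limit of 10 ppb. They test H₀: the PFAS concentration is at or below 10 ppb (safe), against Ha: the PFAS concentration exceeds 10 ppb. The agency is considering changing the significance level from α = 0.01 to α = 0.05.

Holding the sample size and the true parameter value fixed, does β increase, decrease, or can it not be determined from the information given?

A larger α widens the rejection region, so when the alternative is true more outcomes lead to rejection — failing to reject becomes less likely.

It decreases.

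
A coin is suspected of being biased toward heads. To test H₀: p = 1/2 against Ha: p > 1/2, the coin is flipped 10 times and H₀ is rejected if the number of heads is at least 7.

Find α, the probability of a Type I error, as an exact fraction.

11/64

The Type I error probability is α = P(Y ≥ 7) computed under H₀, where Y ~ Binomial(10, 1/2).
Summing the upper tail: (120 + 45 + 10 + 1) / 2^10 = 176/1024 = 11/64.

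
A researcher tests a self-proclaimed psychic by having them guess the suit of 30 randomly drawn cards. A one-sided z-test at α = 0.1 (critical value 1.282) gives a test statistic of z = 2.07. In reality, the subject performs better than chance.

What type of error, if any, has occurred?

The conventional null hypothesis is that the subject is guessing at random (p = 1/4).
Since z = 2.07 > z* = 1.282, H₀ is rejected.
H₀ is false (actually the subject performs better than chance).
The decision matches the true state — no error.

Neither — the decision is correct.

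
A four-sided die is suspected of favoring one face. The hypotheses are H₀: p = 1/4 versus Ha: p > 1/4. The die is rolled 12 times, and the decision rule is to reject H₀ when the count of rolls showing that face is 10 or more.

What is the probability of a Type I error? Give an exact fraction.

The Type I error probability is α = P(S ≥ 10) computed under H₀, where S ~ Binomial(12, 1/4).
P(S ≥ 10) = Σ_{j=10}^{12} C(12,j)·(1/4)^j·(3/4)^{12-j} = 631/16777216.

631/16777216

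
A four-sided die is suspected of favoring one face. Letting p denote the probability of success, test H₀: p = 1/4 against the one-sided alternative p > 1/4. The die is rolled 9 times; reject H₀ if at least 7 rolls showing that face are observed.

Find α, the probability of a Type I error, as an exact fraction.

11/8192

Under H₀, Y ~ Binomial(9, 1/4), and α = P(Y ≥ 7).
Summing C(9,j)(1/4)^j(3/4)^{9−j} for j = 7,…,9 gives 11/8192.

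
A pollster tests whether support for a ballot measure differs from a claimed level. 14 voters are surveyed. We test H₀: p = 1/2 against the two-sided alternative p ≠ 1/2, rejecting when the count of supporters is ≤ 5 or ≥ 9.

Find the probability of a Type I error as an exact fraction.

3473/8192

The significance level is the null-hypothesis probability of the rejection region {≤5} ∪ {≥9}.
Each tail has probability (1 + 14 + 91 + 364 + 1001 + 2002)/16384; doubling gives α = 6946/16384 = 3473/8192.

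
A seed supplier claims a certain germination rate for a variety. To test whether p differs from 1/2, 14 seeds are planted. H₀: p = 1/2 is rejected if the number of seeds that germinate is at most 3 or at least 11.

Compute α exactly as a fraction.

The significance level is the null-hypothesis probability of the rejection region {≤3} ∪ {≥11}.
By symmetry, α = 2·P(K ≤ 3) = 2·(1 + 14 + 91 + 364)/16384 = 940/16384 = 235/4096.

235/4096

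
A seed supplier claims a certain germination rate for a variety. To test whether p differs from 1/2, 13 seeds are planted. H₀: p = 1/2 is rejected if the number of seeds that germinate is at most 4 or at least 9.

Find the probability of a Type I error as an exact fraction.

α = P(K ≤ 4 or K ≥ 9 | p = 1/2), K ~ Binomial(13, 1/2).
By symmetry, α = 2·P(K ≤ 4) = 2·(1 + 13 + 78 + 286 + 715)/8192 = 2186/8192 = 1093/4096.

1093/4096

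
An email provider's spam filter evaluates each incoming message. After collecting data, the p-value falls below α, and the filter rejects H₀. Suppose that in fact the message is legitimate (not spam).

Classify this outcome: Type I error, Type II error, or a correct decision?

Type I error

The conventional null hypothesis here is that the message is legitimate (not spam).
H₀ was rejected, but H₀ is actually true.
Rejecting a true null hypothesis is a Type I error (false positive).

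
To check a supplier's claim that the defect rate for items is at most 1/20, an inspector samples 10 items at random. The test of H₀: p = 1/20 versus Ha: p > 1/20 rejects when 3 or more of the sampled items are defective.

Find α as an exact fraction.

29449106891/2560000000000

The significance level is the probability, assuming p = 1/20, of seeing 3 or more defectives in 10 draws.
α = 1 − P(K ≤ 2) = 1 − 2530550893109/2560000000000 = 29449106891/2560000000000.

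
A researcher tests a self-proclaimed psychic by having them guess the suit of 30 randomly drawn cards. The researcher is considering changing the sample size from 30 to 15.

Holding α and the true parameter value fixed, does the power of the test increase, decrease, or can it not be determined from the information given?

A smaller sample increases the standard error, so the sampling distributions under H₀ and Ha overlap more.
Since power = 1 − β and β increases, power decreases.

It decreases.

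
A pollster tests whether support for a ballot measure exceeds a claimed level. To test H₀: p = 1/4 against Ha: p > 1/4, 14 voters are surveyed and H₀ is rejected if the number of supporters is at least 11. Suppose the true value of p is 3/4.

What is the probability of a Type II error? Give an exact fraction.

64244663/134217728

Under the alternative p = 3/4, K ~ Binomial(14, 3/4); β is the probability the test does not reject, P(K < 11).
Adding the binomial probabilities P(K=0)+…+P(K=10) at p = 3/4 gives 64244663/134217728.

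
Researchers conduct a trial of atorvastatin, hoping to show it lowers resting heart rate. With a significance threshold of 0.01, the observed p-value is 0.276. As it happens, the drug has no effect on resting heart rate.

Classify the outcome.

The conventional null hypothesis is that the drug has no effect on resting heart rate.
Since p = 0.276 ≥ α = 0.01, H₀ is not rejected.
H₀ is true (actually the drug has no effect on resting heart rate).
The decision matches the true state — no error.

No error — this is a correct decision.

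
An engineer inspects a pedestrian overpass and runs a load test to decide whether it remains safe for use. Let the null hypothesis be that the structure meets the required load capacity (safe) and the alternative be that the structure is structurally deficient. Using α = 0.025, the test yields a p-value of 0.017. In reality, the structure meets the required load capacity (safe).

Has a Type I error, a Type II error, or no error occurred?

Since p = 0.017 < α = 0.025, H₀ is rejected.
H₀ is true (actually the structure meets the required load capacity (safe)).
Rejecting a true H₀ is a Type I error.

Type I error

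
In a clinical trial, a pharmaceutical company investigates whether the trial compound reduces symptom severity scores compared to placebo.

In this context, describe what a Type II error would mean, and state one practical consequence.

With the conventional null hypothesis that the drug has no effect on symptom severity scores:
A Type II error is failing to reject H₀ when H₀ is false.
Here that means concluding there is insufficient evidence that the drug works when actually the drug reduces symptom severity scores.

A Type II error would mean concluding that the drug has no effect on symptom severity scores (or at least failing to establish that the drug reduces symptom severity scores) when in fact the drug reduces symptom severity scores. Consequence: patients are denied access to a medication that would have helped them.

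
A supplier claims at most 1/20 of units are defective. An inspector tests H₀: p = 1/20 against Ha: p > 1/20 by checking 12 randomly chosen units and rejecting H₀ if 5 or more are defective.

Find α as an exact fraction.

α = P(reject H₀ | H₀ true) = P(S ≥ 5 | p = 1/20), S ~ Binomial(12, 1/20).
α = 1 − P(S ≤ 4) = 1 − 409524655607633/409600000000000 = 75344392367/409600000000000.

75344392367/409600000000000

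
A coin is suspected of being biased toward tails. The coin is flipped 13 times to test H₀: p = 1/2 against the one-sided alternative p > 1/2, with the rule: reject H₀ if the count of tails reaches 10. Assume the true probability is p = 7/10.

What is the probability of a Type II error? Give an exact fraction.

Under the alternative p = 7/10, X ~ Binomial(13, 7/10); β is the probability the test does not reject, P(X < 10).
Equivalently, β = 1 − P(X ≥ 10) = 579394354239/1000000000000.

579394354239/1000000000000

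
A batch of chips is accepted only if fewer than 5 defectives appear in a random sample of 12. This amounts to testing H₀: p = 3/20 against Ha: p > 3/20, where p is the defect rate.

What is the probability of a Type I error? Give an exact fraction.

α = P(reject H₀ | H₀ true) = P(K ≥ 5 | p = 3/20), K ~ Binomial(12, 3/20).
Computing the lower-tail complement: 1 − 399801586216033/409600000000000 = 9798413783967/409600000000000.

9798413783967/409600000000000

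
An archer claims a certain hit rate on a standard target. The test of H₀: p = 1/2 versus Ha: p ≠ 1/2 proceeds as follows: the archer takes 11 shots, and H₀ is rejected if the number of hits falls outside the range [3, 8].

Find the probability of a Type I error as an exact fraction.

67/1024

Under H₀, Y ~ Binomial(11, 1/2); α is the probability of landing in either tail, P(Y ≤ 2) + P(Y ≥ 9).
By symmetry, α = 2·P(Y ≤ 2) = 2·(1 + 11 + 55)/2048 = 134/2048 = 67/1024.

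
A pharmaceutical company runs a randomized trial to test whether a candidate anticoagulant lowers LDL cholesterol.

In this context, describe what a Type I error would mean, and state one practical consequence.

With the conventional null hypothesis that the drug has no effect on LDL cholesterol:
A Type I error is rejecting H₀ when H₀ is true.
Here that means concluding that the drug is effective when actually the drug has no effect on LDL cholesterol.

A Type I error would mean concluding that the drug lowers LDL cholesterol when in fact the drug has no effect on LDL cholesterol. Consequence: an ineffective drug is approved and marketed, exposing patients to side effects with no benefit.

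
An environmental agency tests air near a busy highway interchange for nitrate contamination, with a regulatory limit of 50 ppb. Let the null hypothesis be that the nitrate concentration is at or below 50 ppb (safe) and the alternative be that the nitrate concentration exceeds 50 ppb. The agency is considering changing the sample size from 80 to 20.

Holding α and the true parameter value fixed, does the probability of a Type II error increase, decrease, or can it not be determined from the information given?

It increases.

Reducing n widens both sampling distributions, so the test has less ability to distinguish Ha from H₀.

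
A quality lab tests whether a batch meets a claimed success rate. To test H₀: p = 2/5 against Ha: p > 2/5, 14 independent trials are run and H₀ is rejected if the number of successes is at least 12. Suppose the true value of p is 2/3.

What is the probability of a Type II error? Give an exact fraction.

β = P(fail to reject H₀ | Ha true) = P(K ≤ 11 | p = 2/3), K ~ Binomial(14, 2/3).
Summing C(14,j)·(2/3)^j·(1/3)^{14-j} for j = 0..11 gives 1426387/1594323.

1426387/1594323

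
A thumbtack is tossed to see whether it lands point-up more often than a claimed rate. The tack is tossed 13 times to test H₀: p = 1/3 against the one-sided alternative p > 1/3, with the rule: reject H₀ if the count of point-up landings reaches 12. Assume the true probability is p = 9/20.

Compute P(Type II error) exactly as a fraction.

10234633838806861/10240000000000000

β = P(fail to reject H₀ | Ha true) = P(X ≤ 11 | p = 9/20), X ~ Binomial(13, 9/20).
Adding the binomial probabilities P(X=0)+…+P(X=11) at p = 9/20 gives 10234633838806861/10240000000000000.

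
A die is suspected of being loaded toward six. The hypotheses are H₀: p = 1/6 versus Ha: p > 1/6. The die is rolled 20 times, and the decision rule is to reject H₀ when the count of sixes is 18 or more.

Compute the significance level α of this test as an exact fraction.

α = P(reject H₀ | H₀ true) = P(Y ≥ 18 | p = 1/6), with Y ~ Binomial(20, 1/6).
Summing C(20,j)(1/6)^j(5/6)^{20−j} for j = 18,…,20 gives 539/406239826673664.

539/406239826673664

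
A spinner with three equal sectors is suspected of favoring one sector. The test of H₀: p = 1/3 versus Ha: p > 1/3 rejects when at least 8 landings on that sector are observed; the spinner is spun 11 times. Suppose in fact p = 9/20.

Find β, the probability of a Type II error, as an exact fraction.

β = P(fail to reject H₀ | Ha true) = P(X ≤ 7 | p = 9/20), X ~ Binomial(11, 9/20).
Adding the binomial probabilities P(X=0)+…+P(X=7) at p = 9/20 gives 4807868226029/5120000000000.

4807868226029/5120000000000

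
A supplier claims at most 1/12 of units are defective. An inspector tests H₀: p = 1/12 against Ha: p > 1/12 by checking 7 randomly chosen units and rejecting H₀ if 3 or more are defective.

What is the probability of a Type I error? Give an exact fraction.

α = P(reject H₀ | H₀ true) = P(K ≥ 3 | p = 1/12), K ~ Binomial(7, 1/12).
Computing the lower-tail complement: 1 − 11756723/11943936 = 187213/11943936.

187213/11943936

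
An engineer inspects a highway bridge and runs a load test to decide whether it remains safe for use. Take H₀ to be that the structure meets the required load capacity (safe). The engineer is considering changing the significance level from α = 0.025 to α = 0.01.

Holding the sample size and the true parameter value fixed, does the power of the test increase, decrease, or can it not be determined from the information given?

Tightening α shrinks the rejection region. When Ha holds, fewer sample outcomes clear the stricter threshold, so more fall in the acceptance region.
Since power = 1 − β and β increases, power decreases.

It decreases.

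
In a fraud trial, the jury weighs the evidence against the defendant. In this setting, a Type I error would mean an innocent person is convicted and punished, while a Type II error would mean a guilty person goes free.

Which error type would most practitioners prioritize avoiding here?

Type I error

The Type I consequence (an innocent person is convicted and punished) is more severe than the Type II consequence (a guilty person goes free).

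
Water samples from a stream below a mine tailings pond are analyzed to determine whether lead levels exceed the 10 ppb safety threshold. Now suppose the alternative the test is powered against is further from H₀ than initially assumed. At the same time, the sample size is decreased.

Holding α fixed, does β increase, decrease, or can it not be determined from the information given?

Cannot be determined from the information given.

The first change alone would make β decrease; the second alone would make β increase. Which effect dominates depends on the magnitudes, which are not given.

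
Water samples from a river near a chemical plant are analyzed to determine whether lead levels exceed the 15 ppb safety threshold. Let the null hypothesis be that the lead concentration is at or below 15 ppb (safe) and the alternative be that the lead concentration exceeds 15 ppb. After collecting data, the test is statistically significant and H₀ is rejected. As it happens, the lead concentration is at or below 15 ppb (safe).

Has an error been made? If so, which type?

Type I error

H₀ was rejected, but H₀ is actually true.
Rejecting a true null hypothesis is a Type I error (false positive).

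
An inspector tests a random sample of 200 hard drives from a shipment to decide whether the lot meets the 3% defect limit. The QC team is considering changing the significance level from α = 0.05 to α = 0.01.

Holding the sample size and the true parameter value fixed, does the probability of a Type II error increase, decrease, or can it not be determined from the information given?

It increases.

Lowering α raises the bar for rejection; under Ha, the test now fails to reject on outcomes it previously would have rejected.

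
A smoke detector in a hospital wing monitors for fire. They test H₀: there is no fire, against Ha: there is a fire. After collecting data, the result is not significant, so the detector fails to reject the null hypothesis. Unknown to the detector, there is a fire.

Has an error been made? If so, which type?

H₀ was not rejected, but H₀ is actually false.
Failing to reject a false null hypothesis is a Type II error (false negative).

Type II error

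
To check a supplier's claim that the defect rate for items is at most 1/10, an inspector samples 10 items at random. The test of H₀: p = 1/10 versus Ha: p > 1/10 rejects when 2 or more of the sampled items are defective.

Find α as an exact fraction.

The significance level is the probability, assuming p = 1/10, of seeing 2 or more defectives in 10 draws.
Via the complement, α = 1 − Σ_{j=0}^{1} C(10,j)(1/10)^j(9/10)^{10-j} = 2639010709/10000000000.

2639010709/10000000000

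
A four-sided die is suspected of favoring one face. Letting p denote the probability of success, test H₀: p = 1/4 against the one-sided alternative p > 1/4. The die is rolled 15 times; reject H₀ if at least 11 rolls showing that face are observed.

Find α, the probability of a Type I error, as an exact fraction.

123841/1073741824

The Type I error probability is α = P(K ≥ 11) computed under H₀, where K ~ Binomial(15, 1/4).
Summing C(15,j)(1/4)^j(3/4)^{15−j} for j = 11,…,15 gives 123841/1073741824.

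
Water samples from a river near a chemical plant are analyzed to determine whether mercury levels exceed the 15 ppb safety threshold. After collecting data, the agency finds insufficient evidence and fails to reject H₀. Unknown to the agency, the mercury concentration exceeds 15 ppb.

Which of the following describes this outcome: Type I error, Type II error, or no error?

The conventional null hypothesis here is that the mercury concentration is at or below 15 ppb (safe).
H₀ was not rejected, but H₀ is actually false.
Failing to reject a false null hypothesis is a Type II error (false negative).

Type II error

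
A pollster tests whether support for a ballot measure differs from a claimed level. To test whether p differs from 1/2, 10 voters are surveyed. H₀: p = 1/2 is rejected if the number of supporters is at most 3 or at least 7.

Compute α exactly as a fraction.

α = P(K ≤ 3 or K ≥ 7 | p = 1/2), K ~ Binomial(10, 1/2).
The two tails are symmetric, so α = 2·(1 + 10 + 45 + 120)/2^10 = 352/1024 = 11/32.

11/32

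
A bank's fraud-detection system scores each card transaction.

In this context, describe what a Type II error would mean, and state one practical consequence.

With the conventional null hypothesis that the transaction is legitimate:
A Type II error is failing to reject H₀ when H₀ is false.
Here that means approving the transaction when actually the transaction is fraudulent.

A Type II error would mean concluding that the transaction is legitimate (or at least failing to establish that the transaction is fraudulent) when in fact the transaction is fraudulent. Consequence: a fraudulent charge goes through and the bank absorbs the loss.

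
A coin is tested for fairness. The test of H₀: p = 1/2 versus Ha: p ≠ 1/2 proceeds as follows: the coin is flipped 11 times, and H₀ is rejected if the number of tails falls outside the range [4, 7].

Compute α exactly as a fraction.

29/128

α = P(Y ≤ 3 or Y ≥ 8 | p = 1/2), Y ~ Binomial(11, 1/2).
The two tails are symmetric, so α = 2·(1 + 11 + 55 + 165)/2^11 = 464/2048 = 29/128.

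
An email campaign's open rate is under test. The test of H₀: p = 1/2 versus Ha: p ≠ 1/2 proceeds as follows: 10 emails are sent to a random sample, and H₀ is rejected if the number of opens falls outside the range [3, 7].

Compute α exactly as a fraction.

7/64

α = P(X ≤ 2 or X ≥ 8 | p = 1/2), X ~ Binomial(10, 1/2).
Each tail has probability (1 + 10 + 45)/1024; doubling gives α = 112/1024 = 7/64.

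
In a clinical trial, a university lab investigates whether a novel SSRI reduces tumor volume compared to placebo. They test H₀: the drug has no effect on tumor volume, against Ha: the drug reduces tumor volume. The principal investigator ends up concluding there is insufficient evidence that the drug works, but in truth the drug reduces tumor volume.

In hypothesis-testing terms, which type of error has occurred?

Type II error

'Concluding there is insufficient evidence that the drug works' corresponds to failing to reject H₀.
H₀ was not rejected but H₀ is false — a Type II error (false negative).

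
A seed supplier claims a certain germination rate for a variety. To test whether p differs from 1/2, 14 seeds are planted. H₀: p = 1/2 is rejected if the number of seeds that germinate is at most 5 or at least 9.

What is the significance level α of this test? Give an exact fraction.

α = P(S ≤ 5 or S ≥ 9 | p = 1/2), S ~ Binomial(14, 1/2).
By symmetry, α = 2·P(S ≤ 5) = 2·(1 + 14 + 91 + 364 + 1001 + 2002)/16384 = 6946/16384 = 3473/8192.

3473/8192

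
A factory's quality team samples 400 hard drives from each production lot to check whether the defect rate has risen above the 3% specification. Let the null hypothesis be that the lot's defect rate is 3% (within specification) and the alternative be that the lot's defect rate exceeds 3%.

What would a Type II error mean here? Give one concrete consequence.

A Type II error would mean concluding that the lot's defect rate is 3% (within specification) (or at least failing to establish that the lot's defect rate exceeds 3%) when in fact the lot's defect rate exceeds 3%. Consequence: defective units reach the field, triggering recalls or failures.

A Type II error is failing to reject H₀ when H₀ is false.
Here that means accepting the lot and shipping it when actually the lot's defect rate exceeds 3%.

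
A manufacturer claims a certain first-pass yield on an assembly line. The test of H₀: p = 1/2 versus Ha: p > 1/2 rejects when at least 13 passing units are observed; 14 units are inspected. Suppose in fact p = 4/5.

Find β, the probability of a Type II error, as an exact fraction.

4895556073/6103515625

A Type II error is failing to reject when Ha holds: with p = 4/5, β = P(X ≤ 12).
Equivalently, β = 1 − P(X ≥ 13) = 4895556073/6103515625.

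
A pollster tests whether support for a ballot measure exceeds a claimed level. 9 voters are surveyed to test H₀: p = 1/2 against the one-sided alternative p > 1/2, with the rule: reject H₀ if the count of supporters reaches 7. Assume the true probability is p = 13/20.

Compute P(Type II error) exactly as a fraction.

Under the alternative p = 13/20, K ~ Binomial(9, 13/20); β is the probability the test does not reject, P(K < 7).
Adding the binomial probabilities P(K=0)+…+P(K=6) at p = 13/20 gives 5301813769/8000000000.

5301813769/8000000000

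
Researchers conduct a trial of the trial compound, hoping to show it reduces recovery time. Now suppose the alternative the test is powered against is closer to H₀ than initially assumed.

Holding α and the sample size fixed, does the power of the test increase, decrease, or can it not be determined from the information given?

It decreases.

A smaller departure from H₀ means the test statistic under Ha is distributed closer to where it would be under H₀; rejection becomes less likely.
Since power = 1 − β and β increases, power decreases.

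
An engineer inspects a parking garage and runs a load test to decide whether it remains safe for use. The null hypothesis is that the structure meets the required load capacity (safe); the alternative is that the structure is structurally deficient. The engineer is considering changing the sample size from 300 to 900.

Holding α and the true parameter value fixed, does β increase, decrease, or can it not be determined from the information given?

Increasing n separates the H₀ and Ha sampling distributions, so under Ha fewer outcomes land in the acceptance region.

It decreases.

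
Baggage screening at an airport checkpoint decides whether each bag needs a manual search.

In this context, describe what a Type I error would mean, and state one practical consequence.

A Type I error would mean concluding that the bag contains a prohibited item when in fact the bag contains no prohibited items. Consequence: a harmless bag is searched, delaying the passenger.

With the conventional null hypothesis that the bag contains no prohibited items:
A Type I error is rejecting H₀ when H₀ is true.
Here that means flagging the bag for a manual search when actually the bag contains no prohibited items.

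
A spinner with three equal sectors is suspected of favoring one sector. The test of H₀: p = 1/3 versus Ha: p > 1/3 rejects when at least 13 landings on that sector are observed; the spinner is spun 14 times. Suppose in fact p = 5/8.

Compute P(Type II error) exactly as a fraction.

β = P(fail to reject H₀ | Ha true) = P(S ≤ 12 | p = 5/8), S ~ Binomial(14, 5/8).
Adding the binomial probabilities P(S=0)+…+P(S=12) at p = 5/8 gives 4340673464229/4398046511104.

4340673464229/4398046511104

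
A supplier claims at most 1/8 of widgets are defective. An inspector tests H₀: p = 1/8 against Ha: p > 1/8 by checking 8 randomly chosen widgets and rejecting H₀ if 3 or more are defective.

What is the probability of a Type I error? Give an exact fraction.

The significance level is the probability, assuming p = 1/8, of seeing 3 or more defectives in 8 draws.
α = 1 − P(S ≤ 2) = 1 − 15647317/16777216 = 1129899/16777216.

1129899/16777216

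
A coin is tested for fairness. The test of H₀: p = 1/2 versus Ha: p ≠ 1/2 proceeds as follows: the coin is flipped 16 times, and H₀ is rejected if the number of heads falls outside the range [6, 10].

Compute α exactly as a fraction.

6885/32768

The significance level is the null-hypothesis probability of the rejection region {≤5} ∪ {≥11}.
The two tails are symmetric, so α = 2·(1 + 16 + 120 + 560 + 1820 + 4368)/2^16 = 13770/65536 = 6885/32768.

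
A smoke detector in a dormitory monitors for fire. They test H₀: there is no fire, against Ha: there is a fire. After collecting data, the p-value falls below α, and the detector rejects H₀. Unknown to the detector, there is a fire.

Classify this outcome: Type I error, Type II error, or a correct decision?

No error (correct decision).

The test rejected a false H₀ — the decision matches the true state.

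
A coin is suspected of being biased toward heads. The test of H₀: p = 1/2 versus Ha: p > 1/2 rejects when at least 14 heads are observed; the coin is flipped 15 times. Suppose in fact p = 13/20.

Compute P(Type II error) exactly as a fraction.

A Type II error is failing to reject when Ha holds: with p = 13/20, β = P(K ≤ 13).
Summing C(15,j)·(13/20)^j·(7/20)^{15-j} for j = 0..13 gives 16151694793243741949/16384000000000000000.

16151694793243741949/16384000000000000000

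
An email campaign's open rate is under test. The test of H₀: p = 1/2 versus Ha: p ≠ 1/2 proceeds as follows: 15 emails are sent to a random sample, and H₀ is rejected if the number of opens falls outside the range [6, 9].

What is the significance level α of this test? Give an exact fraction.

α = P(S ≤ 5 or S ≥ 10 | p = 1/2), S ~ Binomial(15, 1/2).
By symmetry, α = 2·P(S ≤ 5) = 2·(1 + 15 + 105 + 455 + 1365 + 3003)/32768 = 9888/32768 = 309/1024.

309/1024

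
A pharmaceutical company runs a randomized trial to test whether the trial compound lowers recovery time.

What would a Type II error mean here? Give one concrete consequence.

With the conventional null hypothesis that the drug has no effect on recovery time:
A Type II error is failing to reject H₀ when H₀ is false.
Here that means concluding there is insufficient evidence that the drug works when actually the drug lowers recovery time.

A Type II error would mean concluding that the drug has no effect on recovery time (or at least failing to establish that the drug lowers recovery time) when in fact the drug lowers recovery time. Consequence: patients are denied access to a medication that would have helped them.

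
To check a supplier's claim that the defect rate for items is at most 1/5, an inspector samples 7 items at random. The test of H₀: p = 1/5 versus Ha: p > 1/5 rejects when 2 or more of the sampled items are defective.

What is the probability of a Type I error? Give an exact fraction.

Under H₀, S ~ Binomial(7, 1/5); the Type I error rate is P(S ≥ 2).
Via the complement, α = 1 − Σ_{j=0}^{1} C(7,j)(1/5)^j(4/5)^{7-j} = 33069/78125.

33069/78125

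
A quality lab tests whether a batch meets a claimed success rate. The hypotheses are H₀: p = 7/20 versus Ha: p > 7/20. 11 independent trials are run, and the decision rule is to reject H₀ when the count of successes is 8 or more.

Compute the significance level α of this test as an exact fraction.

Under H₀, Y ~ Binomial(11, 7/20), and α = P(Y ≥ 8).
Summing C(11,j)(7/20)^j(13/20)^{11−j} for j = 8,…,11 gives 62680681273/5120000000000.

62680681273/5120000000000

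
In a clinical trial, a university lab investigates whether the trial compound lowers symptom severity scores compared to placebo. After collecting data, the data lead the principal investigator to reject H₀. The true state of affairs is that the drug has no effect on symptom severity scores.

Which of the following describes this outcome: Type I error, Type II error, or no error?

The conventional null hypothesis here is that the drug has no effect on symptom severity scores.
H₀ was rejected, but H₀ is actually true.
Rejecting a true null hypothesis is a Type I error (false positive).

Type I error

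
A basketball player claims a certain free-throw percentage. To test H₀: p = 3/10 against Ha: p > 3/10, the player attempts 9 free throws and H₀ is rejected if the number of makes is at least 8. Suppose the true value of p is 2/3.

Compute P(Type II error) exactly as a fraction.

16867/19683

β = P(fail to reject H₀ | Ha true) = P(K ≤ 7 | p = 2/3), K ~ Binomial(9, 2/3).
Equivalently, β = 1 − P(K ≥ 8) = 16867/19683.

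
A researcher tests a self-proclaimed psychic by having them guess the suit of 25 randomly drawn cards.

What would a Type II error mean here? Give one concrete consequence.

With the conventional null hypothesis that the subject is guessing at random (p = 1/4):
A Type II error is failing to reject H₀ when H₀ is false.
Here that means concluding there is no evidence of ability when actually the subject performs better than chance.

A Type II error would mean concluding that the subject is guessing at random (p = 1/4) (or at least failing to establish that the subject performs better than chance) when in fact the subject performs better than chance. Consequence: genuine ability (if it existed) would go unrecognized.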